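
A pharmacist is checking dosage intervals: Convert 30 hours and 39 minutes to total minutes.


Hours: 30
Minutes: 39
Convert hours to minutes: 30 x 60 = 1800
Add remaining minutes: 1800 + 39 = 1839

1839


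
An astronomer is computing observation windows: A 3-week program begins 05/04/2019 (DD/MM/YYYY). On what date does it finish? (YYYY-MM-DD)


Start: 2019-04-05
Weeks to add: 3
Convert to days: 3 x 7 = 21 days
Add 21 days to 2019-04-05
Result: 2019-04-26

2019-04-26


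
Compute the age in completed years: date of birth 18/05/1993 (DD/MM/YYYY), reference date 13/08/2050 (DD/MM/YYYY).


Birth: 1993-05-18
Reference: 2050-08-13
Year difference: 2050 - 1993 = 57
Has birthday (05-18) occurred by 08-13? Yes
Age in full years: 57

57


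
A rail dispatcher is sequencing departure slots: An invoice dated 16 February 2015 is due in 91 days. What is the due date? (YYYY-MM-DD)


Start: 2015-02-16
Adding 91 days
Days remaining in February: 12
After February: 79 days still to add
March 2015: 31 days, 48 remaining
April 2015: 30 days, 18 remaining
May 2015 has 31 days, need 18
Result: 2015-05-18

2015-05-18


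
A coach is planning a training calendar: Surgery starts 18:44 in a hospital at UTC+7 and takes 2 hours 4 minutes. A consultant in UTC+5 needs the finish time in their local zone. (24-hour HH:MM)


Start: 18:44 in UTC+7
Step 1 - add duration:
  minutes: 44 + 4 = 48
  hours: 18 + 2 + 0 = 20
  end in UTC+7: 20:48
Step 2 - convert UTC+7 -> UTC+5:
  offset difference: 5 - (7) = -2 hours
  20 + (-2) = 18 -> mod 24 = 18
Result: 18:48 in UTC+5

18:48


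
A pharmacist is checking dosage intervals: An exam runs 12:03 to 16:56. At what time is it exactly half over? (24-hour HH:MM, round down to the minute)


Start time: 12:03 = 723 minutes from midnight
End time: 16:56 = 1016 minutes from midnight
Sum: 723 + 1016 = 1739
Midpoint: 1739 / 2 = 869 minutes
Convert: 869 / 60 = 14 hours, 29 minutes
Result: 14:29

14:29


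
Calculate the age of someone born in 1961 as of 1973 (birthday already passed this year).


Birth year: 1961
Current year: 1973
Age = current year - birth year
Age = 1973 - 1961 = 12

12


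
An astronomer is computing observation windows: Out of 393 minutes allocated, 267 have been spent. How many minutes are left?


Total budget: 393 minutes
Time used: 267 minutes
Remaining: 393 - 267 = 126 minutes
Percent used: 67.9%
Percent remaining: 32.1%

126


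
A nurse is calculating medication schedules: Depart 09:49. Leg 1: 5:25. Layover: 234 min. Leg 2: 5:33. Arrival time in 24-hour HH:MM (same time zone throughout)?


Depart: 09:49
Leg 1: +325 min -> 15:14
Layover: +234 min -> 19:08
Leg 2: +333 min -> 00:41
Total travel: 892 minutes = 14h 52m
Arrival: 00:41

00:41


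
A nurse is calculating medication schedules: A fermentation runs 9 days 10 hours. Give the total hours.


Days: 9
Extra hours: 10
Hours per day: 24
Days to hours: 9 x 24 = 216
Total: 216 + 10 = 226

226


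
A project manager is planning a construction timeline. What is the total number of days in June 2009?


Month: June
Year: 2009
June is a 30-day month
Total: 30 days

30


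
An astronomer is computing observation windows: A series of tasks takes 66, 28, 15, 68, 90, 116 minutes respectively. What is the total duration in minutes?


Durations: 66, 28, 15, 68, 90, 116
Running sum: 66
+ 28 = 94
+ 15 = 109
+ 68 = 177
+ 90 = 267
+ 116 = 383
Total duration: 383 minutes
That is 6 hours and 23 minutes

383


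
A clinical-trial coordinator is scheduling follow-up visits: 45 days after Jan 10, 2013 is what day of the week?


Start: 2013-01-10 (Thursday)
Step 1 - find target date: add 45 days
  2013-01-10 + 45 days = 2013-02-24
Step 2 - day of week:
  45 mod 7 = 3
  Thursday + 3 days -> Sunday
Result: Sunday (2013-02-24)

Sunday


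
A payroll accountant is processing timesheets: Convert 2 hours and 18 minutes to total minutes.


Hours: 2
Extra minutes: 18
Minutes per hour: 60
Hours to minutes: 2 x 60 = 120
Total: 120 + 18 = 138

138


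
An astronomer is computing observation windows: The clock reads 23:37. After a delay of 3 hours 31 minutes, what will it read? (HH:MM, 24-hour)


Start time: 23:37
Adding: 3 hours 31 minutes
Minutes: 37 + 31 = 68
Minute overflow: 68 >= 60, so carry 1 hour, minutes = 8
Hours: 23 + 3 + 1 = 27
Hour wraparound: 27 mod 24 = 3
Result: 03:08

03:08


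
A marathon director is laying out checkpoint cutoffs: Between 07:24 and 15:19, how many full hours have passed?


Start: 07:24
End: 15:19
Hour difference: 15 - 7 = 8 hours
Minute difference: 19 - 24 = -5 minutes
Total minutes: 475
Complete hours: 475 / 60 = 7 (remainder 55)

7


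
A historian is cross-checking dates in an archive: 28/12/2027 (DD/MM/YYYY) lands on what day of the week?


Date: 2027-12-28
January 1, 2027 is a Friday
Day of year: 362
Offset from Jan 1: 361 days
361 mod 7 = 4
Result: Tuesday

Tuesday


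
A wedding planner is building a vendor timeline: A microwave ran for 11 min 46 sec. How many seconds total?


Minutes: 11
Extra seconds: 46
Seconds per minute: 60
Minutes to seconds: 11 x 60 = 660
Total: 660 + 46 = 706

706


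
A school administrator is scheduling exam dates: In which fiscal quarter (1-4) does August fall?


Month: August (month 8)
Q1: January-March (months 1-3)
Q2: April-June (months 4-6)
Q3: July-September (months 7-9)
Q4: October-December (months 10-12)
Month 8 falls in Q3

3


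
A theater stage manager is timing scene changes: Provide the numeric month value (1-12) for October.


Calendar month order:
9. September
10. October <--
11. November
October is month number 10

10


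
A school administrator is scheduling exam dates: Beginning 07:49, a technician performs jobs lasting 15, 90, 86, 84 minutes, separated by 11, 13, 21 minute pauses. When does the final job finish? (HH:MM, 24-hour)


Start: 07:49 = 469 min from midnight
  after task 1 (15 min): 08:04
  after break (11 min): 08:15
  after task 2 (90 min): 09:45
  after break (13 min): 09:58
  after task 3 (86 min): 11:24
  after break (21 min): 11:45
  after task 4 (84 min): 13:09
Total elapsed: 320 minutes
End time: 13:09

13:09


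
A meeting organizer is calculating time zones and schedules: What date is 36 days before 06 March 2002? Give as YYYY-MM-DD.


Start: 2002-03-06
Subtracting 36 days
Days already passed in March: 6
After going back through March: 30 more days to subtract
February 2002: 28 days, 2 remaining
January 2002 has 31 days, need 2
Result: 2002-01-29

2002-01-29


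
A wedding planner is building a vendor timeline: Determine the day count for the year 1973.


Year: 1973
Check leap year rules:
Divisible by 4? No
1973 is not a leap year
Days: 365

365


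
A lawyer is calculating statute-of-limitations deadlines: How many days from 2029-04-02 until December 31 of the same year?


Start: April 02, 2029
End: December 31, 2029
Days left in April: 28
May: 31
June: 30
July: 31
August: 31
... plus remaining months
Sum of remaining months: 245
Total: 28 + 245 = 273

273


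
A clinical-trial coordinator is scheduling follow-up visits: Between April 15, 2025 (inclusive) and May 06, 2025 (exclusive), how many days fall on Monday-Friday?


Start: 2025-04-15 (Tuesday)
End (exclusive): 2025-05-06 (Tuesday)
Total calendar days: 21
Full weeks: 21 // 7 = 3 -> 15 weekdays
Remaining 0 days starting on Tuesday:
Total business days: 15 + 0 = 15

15


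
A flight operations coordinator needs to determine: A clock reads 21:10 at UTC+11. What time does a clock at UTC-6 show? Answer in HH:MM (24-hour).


Local time: 21:10 at UTC+11 (offset 11h)
Target zone: UTC-6 (offset -6h)
Difference: -6 - (11) = -17 hours
Calculation: 21 + (-17) = 4
Result: 04:10

04:10


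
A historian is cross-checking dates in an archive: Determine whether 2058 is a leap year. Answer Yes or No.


Year: 2058
Divisible by 4? 2058 / 4 = 514.5 -> No
Not divisible by 4, so NOT a leap year

No


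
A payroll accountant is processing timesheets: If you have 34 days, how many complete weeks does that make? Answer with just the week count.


Total days: 34
Days per week: 7
Division: 34 / 7 = 4 remainder 6
Complete weeks: 4
Remaining days: 6

4


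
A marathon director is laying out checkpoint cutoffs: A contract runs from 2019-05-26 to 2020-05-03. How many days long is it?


Start date: 2019-05-26
End date: 2020-05-03
May 2019: +6 days
Jun 2019: +30 days
Jul 2019: +31 days
... (10 more months)
Total: 343 days

343


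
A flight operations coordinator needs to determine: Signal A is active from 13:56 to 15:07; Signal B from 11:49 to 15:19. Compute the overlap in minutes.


Interval A: [836, 907] minutes from midnight
Interval B: [709, 919] minutes from midnight
Overlap start = max(836, 709) = 836
Overlap end = min(907, 919) = 907
Overlap = 907 - 836 = 71 minutes

71


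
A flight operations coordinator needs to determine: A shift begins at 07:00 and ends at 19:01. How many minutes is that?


Start time: 07:00 = 420 minutes from midnight
End time: 19:01 = 1141 minutes from midnight
Difference: 1141 - 420 = 721 minutes
That is 12 hours and 1 minutes

721


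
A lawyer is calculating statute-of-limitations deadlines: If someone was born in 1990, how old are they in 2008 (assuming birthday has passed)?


Birth year: 1990
Current year: 2008
Age = current year - birth year
Age = 2008 - 1990 = 18

18


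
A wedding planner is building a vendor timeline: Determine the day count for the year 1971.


Year: 1971
Check leap year rules:
Divisible by 4? No
1971 is not a leap year
Days: 365

365


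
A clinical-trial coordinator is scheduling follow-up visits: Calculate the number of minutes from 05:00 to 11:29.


Start time: 05:00 = 300 minutes from midnight
End time: 11:29 = 689 minutes from midnight
Difference: 689 - 300 = 389 minutes
That is 6 hours and 29 minutes

389


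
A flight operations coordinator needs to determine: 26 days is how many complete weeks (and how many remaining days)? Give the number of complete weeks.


Total days: 26
Days per week: 7
Division: 26 / 7 = 3 remainder 5
Complete weeks: 3
Remaining days: 5

3


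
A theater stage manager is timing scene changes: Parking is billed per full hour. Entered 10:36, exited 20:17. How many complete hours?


Start: 10:36
End: 20:17
Hour difference: 20 - 10 = 10 hours
Minute difference: 17 - 36 = -19 minutes
Total minutes: 581
Complete hours: 581 / 60 = 9 (remainder 41)

9


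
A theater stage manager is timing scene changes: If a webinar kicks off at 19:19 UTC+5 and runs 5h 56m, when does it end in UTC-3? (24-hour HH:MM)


Start: 19:19 in UTC+5
Step 1 - add duration:
  minutes: 19 + 56 = 75 (carry 1h)
  hours: 19 + 5 + 1 = 25
  end in UTC+5: 01:15
Step 2 - convert UTC+5 -> UTC-3:
  offset difference: -3 - (5) = -8 hours
  1 + (-8) = -7 -> mod 24 = 17
Result: 17:15 in UTC-3

17:15


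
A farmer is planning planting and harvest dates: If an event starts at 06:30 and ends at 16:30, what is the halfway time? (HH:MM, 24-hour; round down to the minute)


Start time: 06:30 = 390 minutes from midnight
End time: 16:30 = 990 minutes from midnight
Sum: 390 + 990 = 1380
Midpoint: 1380 / 2 = 690 minutes
Convert: 690 / 60 = 11 hours, 30 minutes
Result: 11:30

11:30


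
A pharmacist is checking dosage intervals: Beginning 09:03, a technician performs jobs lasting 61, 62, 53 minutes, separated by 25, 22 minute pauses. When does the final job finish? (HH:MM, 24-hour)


Start: 09:03 = 543 min from midnight
  after task 1 (61 min): 10:04
  after break (25 min): 10:29
  after task 2 (62 min): 11:31
  after break (22 min): 11:53
  after task 3 (53 min): 12:46
Total elapsed: 223 minutes
End time: 12:46

12:46


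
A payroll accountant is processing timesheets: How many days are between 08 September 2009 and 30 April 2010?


Start date: 2009-09-08
End date: 2010-04-30
Sep 2009: +23 days
Oct 2009: +31 days
Nov 2009: +30 days
... (5 more months)
Total: 234 days

234


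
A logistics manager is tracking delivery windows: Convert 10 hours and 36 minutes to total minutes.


Hours: 10
Minutes: 36
Convert hours to minutes: 10 x 60 = 600
Add remaining minutes: 600 + 36 = 636

636


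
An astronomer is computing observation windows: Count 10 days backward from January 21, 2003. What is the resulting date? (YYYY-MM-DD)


Start: 2003-01-21
Subtracting 10 days
Days already passed in January: 21
Result: 2003-01-11

2003-01-11


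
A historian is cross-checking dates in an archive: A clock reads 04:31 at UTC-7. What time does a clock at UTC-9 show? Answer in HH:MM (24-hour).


Local time: 04:31 at UTC-7 (offset -7h)
Target zone: UTC-9 (offset -9h)
Difference: -9 - (-7) = -2 hours
Calculation: 4 + (-2) = 2
Result: 02:31

02:31


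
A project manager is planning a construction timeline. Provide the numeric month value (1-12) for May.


Calendar month order:
4. April
5. May <--
6. June
May is month number 5

5


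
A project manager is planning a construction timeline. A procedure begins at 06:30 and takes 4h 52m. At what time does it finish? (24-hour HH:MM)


Start time: 06:30
Adding: 4 hours 52 minutes
Minutes: 30 + 52 = 82
Minute overflow: 82 >= 60, so carry 1 hour, minutes = 22
Hours: 6 + 4 + 1 = 11
Result: 11:22

11:22


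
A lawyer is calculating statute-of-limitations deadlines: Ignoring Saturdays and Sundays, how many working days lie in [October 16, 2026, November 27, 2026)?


Start: 2026-10-16 (Friday)
End (exclusive): 2026-11-27 (Friday)
Total calendar days: 42
Full weeks: 42 // 7 = 6 -> 30 weekdays
Remaining 0 days starting on Friday:
Total business days: 30 + 0 = 30

30


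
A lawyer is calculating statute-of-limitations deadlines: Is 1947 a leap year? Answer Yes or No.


Year: 1947
Divisible by 4? 1947 / 4 = 486.75 -> No
Not divisible by 4, so NOT a leap year

No


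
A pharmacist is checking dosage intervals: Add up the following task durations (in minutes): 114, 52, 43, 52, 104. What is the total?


Durations: 114, 52, 43, 52, 104
Running sum: 114
+ 52 = 166
+ 43 = 209
+ 52 = 261
+ 104 = 365
Total duration: 365 minutes
That is 6 hours and 5 minutes

365


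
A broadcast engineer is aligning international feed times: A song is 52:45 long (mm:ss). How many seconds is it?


Minutes: 52
Extra seconds: 45
Seconds per minute: 60
Minutes to seconds: 52 x 60 = 3120
Total: 3120 + 45 = 3165

3165


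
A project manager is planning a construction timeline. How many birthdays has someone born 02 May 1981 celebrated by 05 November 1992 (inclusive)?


Birth: 1981-05-02
Reference: 1992-11-05
Year difference: 1992 - 1981 = 11
Has birthday (05-02) occurred by 11-05? Yes
Age in full years: 11

11


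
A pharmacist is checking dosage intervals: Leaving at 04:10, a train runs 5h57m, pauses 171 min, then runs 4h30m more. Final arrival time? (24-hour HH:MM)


Depart: 04:10
Leg 1: +357 min -> 10:07
Layover: +171 min -> 12:58
Leg 2: +270 min -> 17:28
Total travel: 798 minutes = 13h 18m
Arrival: 17:28

17:28


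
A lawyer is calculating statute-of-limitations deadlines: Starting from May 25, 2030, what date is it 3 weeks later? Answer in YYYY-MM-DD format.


Start: 2030-05-25
Weeks to add: 3
Convert to days: 3 x 7 = 21 days
Add 21 days to 2030-05-25
Result: 2030-06-15

2030-06-15


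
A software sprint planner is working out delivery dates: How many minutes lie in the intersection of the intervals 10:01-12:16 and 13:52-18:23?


Interval A: [601, 736] minutes from midnight
Interval B: [832, 1103] minutes from midnight
Overlap start = max(601, 832) = 832
Overlap end = min(736, 1103) = 736
End <= start, so the intervals do not overlap: 0 minutes

0


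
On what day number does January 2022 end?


Month: January
Year: 2022
January is a 31-day month
Total: 31 days

31


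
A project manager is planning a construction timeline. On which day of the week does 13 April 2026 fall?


Date: 2026-04-13
January 1, 2026 is a Thursday
Day of year: 103
Offset from Jan 1: 102 days
102 mod 7 = 4
Result: Monday

Monday


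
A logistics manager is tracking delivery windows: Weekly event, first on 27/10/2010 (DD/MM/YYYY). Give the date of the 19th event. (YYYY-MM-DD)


First occurrence: 2010-10-27 (occurrence 1)
Each occurrence is 7 days after the previous.
Occurrence 19 is 18 weeks after the first.
18 weeks = 126 days
2010-10-27 + 126 days = 2011-03-02

2011-03-02


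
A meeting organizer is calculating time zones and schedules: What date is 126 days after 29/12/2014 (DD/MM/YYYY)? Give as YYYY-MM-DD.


Start: 2014-12-29
Adding 126 days
Days remaining in December: 2
After December: 124 days still to add
January 2015: 31 days, 93 remaining
February 2015: 28 days, 65 remaining
March 2015: 31 days, 34 remaining
April 2015: 30 days, 4 remaining
Result: 2015-05-04

2015-05-04


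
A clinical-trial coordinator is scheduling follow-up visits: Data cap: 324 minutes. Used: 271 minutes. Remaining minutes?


Total budget: 324 minutes
Time used: 271 minutes
Remaining: 324 - 271 = 53 minutes
Percent used: 83.6%
Percent remaining: 16.4%

53


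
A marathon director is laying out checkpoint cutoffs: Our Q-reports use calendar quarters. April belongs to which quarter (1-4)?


Month: April (month 4)
Q1: January-March (months 1-3)
Q2: April-June (months 4-6)
Q3: July-September (months 7-9)
Q4: October-December (months 10-12)
Month 4 falls in Q2

2


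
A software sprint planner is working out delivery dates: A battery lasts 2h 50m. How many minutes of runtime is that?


Hours: 2
Extra minutes: 50
Minutes per hour: 60
Hours to minutes: 2 x 60 = 120
Total: 120 + 50 = 170

170


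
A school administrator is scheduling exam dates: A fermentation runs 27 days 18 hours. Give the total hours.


Days: 27
Extra hours: 18
Hours per day: 24
Days to hours: 27 x 24 = 648
Total: 648 + 18 = 666

666


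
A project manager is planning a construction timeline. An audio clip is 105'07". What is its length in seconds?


Minutes: 105
Seconds: 7
Convert minutes to seconds: 105 x 60 = 6300
Add remaining seconds: 6300 + 7 = 6307

6307


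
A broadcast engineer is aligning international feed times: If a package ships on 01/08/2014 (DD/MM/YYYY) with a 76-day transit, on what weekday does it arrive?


Start: 2014-08-01 (Friday)
Step 1 - find target date: add 76 days
  2014-08-01 + 76 days = 2014-10-16
Step 2 - day of week:
  76 mod 7 = 6
  Friday + 6 days -> Thursday
Result: Thursday (2014-10-16)

Thursday


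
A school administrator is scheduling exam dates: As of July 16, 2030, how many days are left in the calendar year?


Start: July 16, 2030
End: December 31, 2030
Days left in July: 15
August: 31
September: 30
October: 31
November: 30
... plus remaining months
Sum of remaining months: 153
Total: 15 + 153 = 168

168


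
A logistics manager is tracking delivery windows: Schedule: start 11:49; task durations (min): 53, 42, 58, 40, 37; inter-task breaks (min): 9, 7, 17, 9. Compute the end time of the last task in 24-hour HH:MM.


Start: 11:49 = 709 min from midnight
  after task 1 (53 min): 12:42
  after break (9 min): 12:51
  after task 2 (42 min): 13:33
  after break (7 min): 13:40
  after task 3 (58 min): 14:38
  after break (17 min): 14:55
  after task 4 (40 min): 15:35
  after break (9 min): 15:44
  after task 5 (37 min): 16:21
Total elapsed: 272 minutes
End time: 16:21

16:21


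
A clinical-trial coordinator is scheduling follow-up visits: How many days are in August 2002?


Month: August
Year: 2002
August is a 31-day month
Total: 31 days

31


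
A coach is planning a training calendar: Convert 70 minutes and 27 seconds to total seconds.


Minutes: 70
Extra seconds: 27
Seconds per minute: 60
Minutes to seconds: 70 x 60 = 4200
Total: 4200 + 27 = 4227

4227


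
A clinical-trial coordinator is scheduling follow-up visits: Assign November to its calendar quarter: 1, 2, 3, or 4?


Month: November (month 11)
Q1: January-March (months 1-3)
Q2: April-June (months 4-6)
Q3: July-September (months 7-9)
Q4: October-December (months 10-12)
Month 11 falls in Q4

4


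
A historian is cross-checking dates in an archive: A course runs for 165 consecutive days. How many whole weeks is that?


Total days: 165
Days per week: 7
Division: 165 / 7 = 23 remainder 4
Complete weeks: 23
Remaining days: 4

23


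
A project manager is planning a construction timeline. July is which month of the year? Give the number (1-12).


Calendar month order:
6. June
7. July <--
8. August
July is month number 7

7


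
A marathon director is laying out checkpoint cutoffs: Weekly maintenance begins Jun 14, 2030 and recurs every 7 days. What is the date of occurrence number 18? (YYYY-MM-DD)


First occurrence: 2030-06-14 (occurrence 1)
Each occurrence is 7 days after the previous.
Occurrence 18 is 17 weeks after the first.
17 weeks = 119 days
2030-06-14 + 119 days = 2030-10-11

2030-10-11


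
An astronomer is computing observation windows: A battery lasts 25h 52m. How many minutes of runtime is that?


Hours: 25
Extra minutes: 52
Minutes per hour: 60
Hours to minutes: 25 x 60 = 1500
Total: 1500 + 52 = 1552

1552


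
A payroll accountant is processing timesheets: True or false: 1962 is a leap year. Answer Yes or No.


Year: 1962
Divisible by 4? 1962 / 4 = 490.5 -> No
Not divisible by 4, so NOT a leap year

No


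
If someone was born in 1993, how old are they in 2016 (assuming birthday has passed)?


Birth year: 1993
Current year: 2016
Age = current year - birth year
Age = 2016 - 1993 = 23

23


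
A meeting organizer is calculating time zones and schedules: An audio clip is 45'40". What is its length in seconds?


Minutes: 45
Seconds: 40
Convert minutes to seconds: 45 x 60 = 2700
Add remaining seconds: 2700 + 40 = 2740

2740


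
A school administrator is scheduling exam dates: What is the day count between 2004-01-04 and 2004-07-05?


Start date: 2004-01-04
End date: 2004-07-05
Jan 2004: +28 days
Feb 2004: +29 days
Mar 2004: +31 days
... (4 more months)
Total: 183 days

183


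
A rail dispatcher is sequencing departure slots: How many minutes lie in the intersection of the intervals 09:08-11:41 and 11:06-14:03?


Interval A: [548, 701] minutes from midnight
Interval B: [666, 843] minutes from midnight
Overlap start = max(548, 666) = 666
Overlap end = min(701, 843) = 701
Overlap = 701 - 666 = 35 minutes

35


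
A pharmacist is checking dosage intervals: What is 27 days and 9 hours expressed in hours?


Days: 27
Extra hours: 9
Hours per day: 24
Days to hours: 27 x 24 = 648
Total: 648 + 9 = 657

657


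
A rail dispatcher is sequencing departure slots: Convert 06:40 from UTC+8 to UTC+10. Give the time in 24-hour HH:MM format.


Local time: 06:40 at UTC+8 (offset 8h)
Target zone: UTC+10 (offset 10h)
Difference: 10 - (8) = 2 hours
Calculation: 6 + (2) = 8
Result: 08:40

08:40


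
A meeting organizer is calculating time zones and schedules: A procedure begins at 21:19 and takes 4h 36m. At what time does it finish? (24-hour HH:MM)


Start time: 21:19
Adding: 4 hours 36 minutes
Minutes: 19 + 36 = 55
Hours: 21 + 4 + 0 = 25
Hour wraparound: 25 mod 24 = 1
Result: 01:55

01:55


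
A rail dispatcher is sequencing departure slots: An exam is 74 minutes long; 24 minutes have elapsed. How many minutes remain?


Total budget: 74 minutes
Time used: 24 minutes
Remaining: 74 - 24 = 50 minutes
Percent used: 32.4%
Percent remaining: 67.6%

50


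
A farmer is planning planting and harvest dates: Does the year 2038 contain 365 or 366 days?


Year: 2038
Check leap year rules:
Divisible by 4? No
2038 is not a leap year
Days: 365

365


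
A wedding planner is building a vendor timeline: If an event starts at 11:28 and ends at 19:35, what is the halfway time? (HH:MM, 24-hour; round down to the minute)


Start time: 11:28 = 688 minutes from midnight
End time: 19:35 = 1175 minutes from midnight
Sum: 688 + 1175 = 1863
Midpoint: 1863 / 2 = 931 minutes
Convert: 931 / 60 = 15 hours, 31 minutes
Result: 15:31

15:31


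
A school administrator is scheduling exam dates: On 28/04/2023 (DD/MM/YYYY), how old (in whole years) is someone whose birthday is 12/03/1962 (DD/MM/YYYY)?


Birth: 1962-03-12
Reference: 2023-04-28
Year difference: 2023 - 1962 = 61
Has birthday (03-12) occurred by 04-28? Yes
Age in full years: 61

61


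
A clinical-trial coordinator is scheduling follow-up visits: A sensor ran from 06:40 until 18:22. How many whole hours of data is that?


Start: 06:40
End: 18:22
Hour difference: 18 - 6 = 12 hours
Minute difference: 22 - 40 = -18 minutes
Total minutes: 702
Complete hours: 702 / 60 = 11 (remainder 42)

11


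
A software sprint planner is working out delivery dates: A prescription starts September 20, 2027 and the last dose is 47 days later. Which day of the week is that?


Start: 2027-09-20 (Monday)
Step 1 - find target date: add 47 days
  2027-09-20 + 47 days = 2027-11-06
Step 2 - day of week:
  47 mod 7 = 5
  Monday + 5 days -> Saturday
Result: Saturday (2027-11-06)

Saturday


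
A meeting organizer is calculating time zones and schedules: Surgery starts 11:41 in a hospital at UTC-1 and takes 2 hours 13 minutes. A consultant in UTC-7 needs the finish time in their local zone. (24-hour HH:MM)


Start: 11:41 in UTC-1
Step 1 - add duration:
  minutes: 41 + 13 = 54
  hours: 11 + 2 + 0 = 13
  end in UTC-1: 13:54
Step 2 - convert UTC-1 -> UTC-7:
  offset difference: -7 - (-1) = -6 hours
  13 + (-6) = 7 -> mod 24 = 7
Result: 07:54 in UTC-7

07:54


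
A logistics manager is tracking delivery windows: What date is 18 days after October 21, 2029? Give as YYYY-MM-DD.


Start: 2029-10-21
Adding 18 days
Days remaining in October: 10
After October: 8 days still to add
November 2029 has 30 days, need 8
Result: 2029-11-08

2029-11-08


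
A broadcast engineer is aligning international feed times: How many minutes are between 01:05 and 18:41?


Start time: 01:05 = 65 minutes from midnight
End time: 18:41 = 1121 minutes from midnight
Difference: 1121 - 65 = 1056 minutes
That is 17 hours and 36 minutes

1056


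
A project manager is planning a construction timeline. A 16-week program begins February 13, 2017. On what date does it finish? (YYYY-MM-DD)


Start: 2017-02-13
Weeks to add: 16
Convert to days: 16 x 7 = 112 days
Add 112 days to 2017-02-13
Result: 2017-06-05

2017-06-05


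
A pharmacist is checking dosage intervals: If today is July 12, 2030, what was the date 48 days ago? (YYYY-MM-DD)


Start: 2030-07-12
Subtracting 48 days
Days already passed in July: 12
After going back through July: 36 more days to subtract
June 2030: 30 days, 6 remaining
May 2030 has 31 days, need 6
Result: 2030-05-25

2030-05-25


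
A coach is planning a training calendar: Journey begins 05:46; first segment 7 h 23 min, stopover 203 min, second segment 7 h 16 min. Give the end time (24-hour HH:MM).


Depart: 05:46
Leg 1: +443 min -> 13:09
Layover: +203 min -> 16:32
Leg 2: +436 min -> 23:48
Total travel: 1082 minutes = 18h 2m
Arrival: 23:48

23:48


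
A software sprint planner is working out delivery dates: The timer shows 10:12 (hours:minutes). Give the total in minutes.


Hours: 10
Minutes: 12
Convert hours to minutes: 10 x 60 = 600
Add remaining minutes: 600 + 12 = 612

612


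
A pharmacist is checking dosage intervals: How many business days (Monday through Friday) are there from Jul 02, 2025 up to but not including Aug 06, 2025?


Start: 2025-07-02 (Wednesday)
End (exclusive): 2025-08-06 (Wednesday)
Total calendar days: 35
Full weeks: 35 // 7 = 5 -> 25 weekdays
Remaining 0 days starting on Wednesday:
Total business days: 25 + 0 = 25

25


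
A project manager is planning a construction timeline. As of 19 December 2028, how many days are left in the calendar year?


Start: December 19, 2028
End: December 31, 2028
Days left in December: 12
Total: 12 days

12


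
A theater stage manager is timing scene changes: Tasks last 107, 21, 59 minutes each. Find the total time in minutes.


Durations: 107, 21, 59
Running sum: 107
+ 21 = 128
+ 59 = 187
Total duration: 187 minutes
That is 3 hours and 7 minutes

187


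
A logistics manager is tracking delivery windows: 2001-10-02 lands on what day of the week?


Date: 2001-10-02
January 1, 2001 is a Monday
Day of year: 275
Offset from Jan 1: 274 days
274 mod 7 = 1
Result: Tuesday

Tuesday


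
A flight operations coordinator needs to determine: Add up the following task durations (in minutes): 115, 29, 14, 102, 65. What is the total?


Durations: 115, 29, 14, 102, 65
Running sum: 115
+ 29 = 144
+ 14 = 158
+ 102 = 260
+ 65 = 325
Total duration: 325 minutes
That is 5 hours and 25 minutes

325


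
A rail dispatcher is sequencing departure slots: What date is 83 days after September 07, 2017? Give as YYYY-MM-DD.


Start: 2017-09-07
Adding 83 days
Days remaining in September: 23
After September: 60 days still to add
October 2017: 31 days, 29 remaining
November 2017 has 30 days, need 29
Result: 2017-11-29

2017-11-29


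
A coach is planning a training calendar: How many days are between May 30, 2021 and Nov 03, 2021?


Start date: 2021-05-30
End date: 2021-11-03
May 2021: +2 days
Jun 2021: +30 days
Jul 2021: +31 days
... (4 more months)
Total: 157 days

157


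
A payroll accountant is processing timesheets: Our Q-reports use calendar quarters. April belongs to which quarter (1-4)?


Month: April (month 4)
Q1: January-March (months 1-3)
Q2: April-June (months 4-6)
Q3: July-September (months 7-9)
Q4: October-December (months 10-12)
Month 4 falls in Q2

2


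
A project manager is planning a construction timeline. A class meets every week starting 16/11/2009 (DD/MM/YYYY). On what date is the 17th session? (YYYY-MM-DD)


First occurrence: 2009-11-16 (occurrence 1)
Each occurrence is 7 days after the previous.
Occurrence 17 is 16 weeks after the first.
16 weeks = 112 days
2009-11-16 + 112 days = 2010-03-08

2010-03-08


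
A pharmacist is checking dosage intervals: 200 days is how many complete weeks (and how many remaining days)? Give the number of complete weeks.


Total days: 200
Days per week: 7
Division: 200 / 7 = 28 remainder 4
Complete weeks: 28
Remaining days: 4

28


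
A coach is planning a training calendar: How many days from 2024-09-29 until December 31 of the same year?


Start: September 29, 2024
End: December 31, 2024
Days left in September: 1
October: 31
November: 30
December: 31
Sum of remaining months: 92
Total: 1 + 92 = 93

93


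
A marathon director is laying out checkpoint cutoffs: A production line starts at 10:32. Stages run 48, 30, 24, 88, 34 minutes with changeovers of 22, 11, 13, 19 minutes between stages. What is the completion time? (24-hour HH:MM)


Start: 10:32 = 632 min from midnight
  after task 1 (48 min): 11:20
  after break (22 min): 11:42
  after task 2 (30 min): 12:12
  after break (11 min): 12:23
  after task 3 (24 min): 12:47
  after break (13 min): 13:00
  after task 4 (88 min): 14:28
  after break (19 min): 14:47
  after task 5 (34 min): 15:21
Total elapsed: 289 minutes
End time: 15:21

15:21


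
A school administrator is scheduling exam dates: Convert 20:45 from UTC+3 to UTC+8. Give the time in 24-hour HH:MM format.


Local time: 20:45 at UTC+3 (offset 3h)
Target zone: UTC+8 (offset 8h)
Difference: 8 - (3) = 5 hours
Calculation: 20 + (5) = 25
Wraparound: (25) mod 24 = 1
Result: 01:45

01:45


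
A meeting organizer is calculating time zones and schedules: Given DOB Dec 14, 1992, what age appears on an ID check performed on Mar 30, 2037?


Birth: 1992-12-14
Reference: 2037-03-30
Year difference: 2037 - 1992 = 45
Has birthday (12-14) occurred by 03-30? No
Birthday not yet reached this year -> subtract 1
Age in full years: 44

44


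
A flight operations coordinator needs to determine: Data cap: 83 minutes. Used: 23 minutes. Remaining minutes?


Total budget: 83 minutes
Time used: 23 minutes
Remaining: 83 - 23 = 60 minutes
Percent used: 27.7%
Percent remaining: 72.3%

60


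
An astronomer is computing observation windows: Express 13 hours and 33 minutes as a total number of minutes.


Hours: 13
Extra minutes: 33
Minutes per hour: 60
Hours to minutes: 13 x 60 = 780
Total: 780 + 33 = 813

813


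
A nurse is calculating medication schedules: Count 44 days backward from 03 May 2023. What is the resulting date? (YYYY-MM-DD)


Start: 2023-05-03
Subtracting 44 days
Days already passed in May: 3
After going back through May: 41 more days to subtract
April 2023: 30 days, 11 remaining
March 2023 has 31 days, need 11
Result: 2023-03-20

2023-03-20


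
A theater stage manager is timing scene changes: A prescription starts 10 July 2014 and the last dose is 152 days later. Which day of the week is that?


Start: 2014-07-10 (Thursday)
Step 1 - find target date: add 152 days
  2014-07-10 + 152 days = 2014-12-09
Step 2 - day of week:
  152 mod 7 = 5
  Thursday + 5 days -> Tuesday
Result: Tuesday (2014-12-09)

Tuesday


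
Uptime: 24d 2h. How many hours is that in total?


Days: 24
Extra hours: 2
Hours per day: 24
Days to hours: 24 x 24 = 576
Total: 576 + 2 = 578

578


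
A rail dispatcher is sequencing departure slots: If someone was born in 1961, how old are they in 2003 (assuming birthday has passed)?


Birth year: 1961
Current year: 2003
Age = current year - birth year
Age = 2003 - 1961 = 42

42


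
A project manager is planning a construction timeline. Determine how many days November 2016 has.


Month: November
Year: 2016
November is a 30-day month
Total: 30 days

30


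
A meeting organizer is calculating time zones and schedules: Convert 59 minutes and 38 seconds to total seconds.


Minutes: 59
Extra seconds: 38
Seconds per minute: 60
Minutes to seconds: 59 x 60 = 3540
Total: 3540 + 38 = 3578

3578


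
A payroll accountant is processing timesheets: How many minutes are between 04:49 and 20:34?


Start time: 04:49 = 289 minutes from midnight
End time: 20:34 = 1234 minutes from midnight
Difference: 1234 - 289 = 945 minutes
That is 15 hours and 45 minutes

945


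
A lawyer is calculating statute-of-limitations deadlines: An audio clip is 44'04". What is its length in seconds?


Minutes: 44
Seconds: 4
Convert minutes to seconds: 44 x 60 = 2640
Add remaining seconds: 2640 + 4 = 2644

2644


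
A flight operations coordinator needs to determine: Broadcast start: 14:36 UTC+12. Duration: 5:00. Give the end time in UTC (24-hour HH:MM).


Start: 14:36 in UTC+12
Step 1 - add duration:
  minutes: 36 + 0 = 36
  hours: 14 + 5 + 0 = 19
  end in UTC+12: 19:36
Step 2 - convert UTC+12 -> UTC:
  offset difference: 0 - (12) = -12 hours
  19 + (-12) = 7 -> mod 24 = 7
Result: 07:36 in UTC

07:36


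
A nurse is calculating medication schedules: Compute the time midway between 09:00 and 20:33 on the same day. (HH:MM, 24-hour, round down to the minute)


Start time: 09:00 = 540 minutes from midnight
End time: 20:33 = 1233 minutes from midnight
Sum: 540 + 1233 = 1773
Midpoint: 1773 / 2 = 886 minutes
Convert: 886 / 60 = 14 hours, 46 minutes
Result: 14:46

14:46


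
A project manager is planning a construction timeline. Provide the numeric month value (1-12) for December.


Calendar month order:
11. November
12. December <--
December is month number 12

12


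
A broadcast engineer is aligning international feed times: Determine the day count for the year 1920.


Year: 1920
Check leap year rules:
Divisible by 4? Yes
Divisible by 100? No
1920 is a leap year
Days: 366

366


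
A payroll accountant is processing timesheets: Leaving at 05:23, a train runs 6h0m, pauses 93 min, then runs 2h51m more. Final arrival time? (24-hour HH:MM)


Depart: 05:23
Leg 1: +360 min -> 11:23
Layover: +93 min -> 12:56
Leg 2: +171 min -> 15:47
Total travel: 624 minutes = 10h 24m
Arrival: 15:47

15:47


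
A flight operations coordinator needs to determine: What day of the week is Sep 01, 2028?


Date: 2028-09-01
January 1, 2028 is a Saturday
Day of year: 245
Offset from Jan 1: 244 days
244 mod 7 = 6
Result: Friday

Friday


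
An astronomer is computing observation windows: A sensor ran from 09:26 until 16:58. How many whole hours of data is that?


Start: 09:26
End: 16:58
Hour difference: 16 - 9 = 7 hours
Minute difference: 58 - 26 = 32 minutes
Total minutes: 452
Complete hours: 452 / 60 = 7 (remainder 32)

7


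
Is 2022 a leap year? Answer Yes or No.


Year: 2022
Divisible by 4? 2022 / 4 = 505.5 -> No
Not divisible by 4, so NOT a leap year

No


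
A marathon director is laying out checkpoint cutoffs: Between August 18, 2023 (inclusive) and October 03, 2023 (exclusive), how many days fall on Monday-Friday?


Start: 2023-08-18 (Friday)
End (exclusive): 2023-10-03 (Tuesday)
Total calendar days: 46
Full weeks: 46 // 7 = 6 -> 30 weekdays
Remaining 4 days starting on Friday:
  Fri(w), Sat(-), Sun(-), Mon(w) -> 2 weekdays
Total business days: 30 + 2 = 32

32


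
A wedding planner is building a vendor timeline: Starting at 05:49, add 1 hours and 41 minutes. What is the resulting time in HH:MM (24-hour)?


Start time: 05:49
Adding: 1 hours 41 minutes
Minutes: 49 + 41 = 90
Minute overflow: 90 >= 60, so carry 1 hour, minutes = 30
Hours: 5 + 1 + 1 = 7
Result: 07:30

07:30


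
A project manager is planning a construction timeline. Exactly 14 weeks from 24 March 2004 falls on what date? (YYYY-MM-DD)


Start: 2004-03-24
Weeks to add: 14
Convert to days: 14 x 7 = 98 days
Add 98 days to 2004-03-24
Result: 2004-06-30

2004-06-30


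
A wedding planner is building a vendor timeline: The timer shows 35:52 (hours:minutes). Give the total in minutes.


Hours: 35
Minutes: 52
Convert hours to minutes: 35 x 60 = 2100
Add remaining minutes: 2100 + 52 = 2152

2152


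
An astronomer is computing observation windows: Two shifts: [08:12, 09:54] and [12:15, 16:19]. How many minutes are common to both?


Interval A: [492, 594] minutes from midnight
Interval B: [735, 979] minutes from midnight
Overlap start = max(492, 735) = 735
Overlap end = min(594, 979) = 594
End <= start, so the intervals do not overlap: 0 minutes

0


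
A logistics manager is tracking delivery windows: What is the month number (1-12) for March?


Calendar month order:
2. February
3. March <--
4. April
March is month number 3

3


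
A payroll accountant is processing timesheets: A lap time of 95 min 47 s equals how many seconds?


Minutes: 95
Seconds: 47
Convert minutes to seconds: 95 x 60 = 5700
Add remaining seconds: 5700 + 47 = 5747

5747


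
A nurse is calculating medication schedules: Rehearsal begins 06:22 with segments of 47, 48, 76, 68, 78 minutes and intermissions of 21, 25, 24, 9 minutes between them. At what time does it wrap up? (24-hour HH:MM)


Start: 06:22 = 382 min from midnight
  after task 1 (47 min): 07:09
  after break (21 min): 07:30
  after task 2 (48 min): 08:18
  after break (25 min): 08:43
  after task 3 (76 min): 09:59
  after break (24 min): 10:23
  after task 4 (68 min): 11:31
  after break (9 min): 11:40
  after task 5 (78 min): 12:58
Total elapsed: 396 minutes
End time: 12:58

12:58


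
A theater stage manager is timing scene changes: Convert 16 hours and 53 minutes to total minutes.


Hours: 16
Extra minutes: 53
Minutes per hour: 60
Hours to minutes: 16 x 60 = 960
Total: 960 + 53 = 1013

1013


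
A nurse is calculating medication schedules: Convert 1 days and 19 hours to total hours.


Days: 1
Extra hours: 19
Hours per day: 24
Days to hours: 1 x 24 = 24
Total: 24 + 19 = 43

43


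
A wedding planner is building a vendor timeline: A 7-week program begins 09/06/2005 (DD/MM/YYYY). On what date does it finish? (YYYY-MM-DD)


Start: 2005-06-09
Weeks to add: 7
Convert to days: 7 x 7 = 49 days
Add 49 days to 2005-06-09
Result: 2005-07-28

2005-07-28


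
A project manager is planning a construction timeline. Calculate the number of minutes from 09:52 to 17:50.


Start time: 09:52 = 592 minutes from midnight
End time: 17:50 = 1070 minutes from midnight
Difference: 1070 - 592 = 478 minutes
That is 7 hours and 58 minutes

478
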